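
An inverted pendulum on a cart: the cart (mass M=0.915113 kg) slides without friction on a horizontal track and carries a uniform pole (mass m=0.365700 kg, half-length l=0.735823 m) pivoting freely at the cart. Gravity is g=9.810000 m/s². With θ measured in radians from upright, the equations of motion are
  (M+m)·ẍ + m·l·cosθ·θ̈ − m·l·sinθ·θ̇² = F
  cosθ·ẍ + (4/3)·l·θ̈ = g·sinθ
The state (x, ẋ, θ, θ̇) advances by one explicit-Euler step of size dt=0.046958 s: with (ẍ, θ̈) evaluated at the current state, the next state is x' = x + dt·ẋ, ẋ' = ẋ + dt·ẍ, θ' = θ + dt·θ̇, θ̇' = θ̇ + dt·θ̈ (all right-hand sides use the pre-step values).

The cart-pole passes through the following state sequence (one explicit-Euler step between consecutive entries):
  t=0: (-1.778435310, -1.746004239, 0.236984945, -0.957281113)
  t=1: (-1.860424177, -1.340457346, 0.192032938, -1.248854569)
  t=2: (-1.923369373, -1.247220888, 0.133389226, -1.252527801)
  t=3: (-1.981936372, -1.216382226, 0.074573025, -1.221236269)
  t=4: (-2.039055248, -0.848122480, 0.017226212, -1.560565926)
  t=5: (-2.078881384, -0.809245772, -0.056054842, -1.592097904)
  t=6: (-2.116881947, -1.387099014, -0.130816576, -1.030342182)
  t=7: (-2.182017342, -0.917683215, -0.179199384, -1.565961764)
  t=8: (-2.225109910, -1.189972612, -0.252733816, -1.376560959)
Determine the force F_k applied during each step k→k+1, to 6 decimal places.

step 0→1:
  ẍ = (ẋ'−ẋ)/dt = (-1.340457346−-1.746004239)/0.046958 = 8.636375
  θ̈ = (θ̇'−θ̇)/dt = (-1.248854569−-0.957281113)/0.046958 = -6.209239
  sinθ=0.234773, cosθ=0.972050
  F = (M+m)·ẍ + m·l·cosθ·θ̈ − m·l·sinθ·θ̇² = 11.061581 + -1.624147 − 0.057893 = 9.379541
step 1→2:
  ẍ = (ẋ'−ẋ)/dt = (-1.247220888−-1.340457346)/0.046958 = 1.985529
  θ̈ = (θ̇'−θ̇)/dt = (-1.252527801−-1.248854569)/0.046958 = -0.078224
  sinθ=0.190855, cosθ=0.981618
  F = (M+m)·ẍ + m·l·cosθ·θ̈ − m·l·sinθ·θ̇² = 2.543091 + -0.020662 − 0.080099 = 2.442330
step 2→3:
  ẍ = (ẋ'−ẋ)/dt = (-1.216382226−-1.247220888)/0.046958 = 0.656729
  θ̈ = (θ̇'−θ̇)/dt = (-1.221236269−-1.252527801)/0.046958 = 0.666373
  sinθ=0.132994, cosθ=0.991117
  F = (M+m)·ẍ + m·l·cosθ·θ̈ − m·l·sinθ·θ̇² = 0.841147 + 0.177722 − 0.056144 = 0.962724
step 3→4:
  ẍ = (ẋ'−ẋ)/dt = (-0.848122480−-1.216382226)/0.046958 = 7.842322
  θ̈ = (θ̇'−θ̇)/dt = (-1.560565926−-1.221236269)/0.046958 = -7.226237
  sinθ=0.074504, cosθ=0.997221
  F = (M+m)·ẍ + m·l·cosθ·θ̈ − m·l·sinθ·θ̇² = 10.044548 + -1.939107 − 0.029900 = 8.075540
step 4→5:
  ẍ = (ẋ'−ẋ)/dt = (-0.809245772−-0.848122480)/0.046958 = 0.827904
  θ̈ = (θ̇'−θ̇)/dt = (-1.592097904−-1.560565926)/0.046958 = -0.671493
  sinθ=0.017225, cosθ=0.999852
  F = (M+m)·ẍ + m·l·cosθ·θ̈ − m·l·sinθ·θ̇² = 1.060390 + -0.180666 − 0.011288 = 0.868436
step 5→6:
  ẍ = (ẋ'−ẋ)/dt = (-1.387099014−-0.809245772)/0.046958 = -12.305746
  θ̈ = (θ̇'−θ̇)/dt = (-1.030342182−-1.592097904)/0.046958 = 11.962940
  sinθ=-0.056025, cosθ=0.998429
  F = (M+m)·ẍ + m·l·cosθ·θ̈ − m·l·sinθ·θ̇² = -15.761360 + 3.214057 − -0.038214 = -12.509089
step 6→7:
  ẍ = (ẋ'−ẋ)/dt = (-0.917683215−-1.387099014)/0.046958 = 9.996503
  θ̈ = (θ̇'−θ̇)/dt = (-1.565961764−-1.030342182)/0.046958 = -11.406354
  sinθ=-0.130444, cosθ=0.991456
  F = (M+m)·ẍ + m·l·cosθ·θ̈ − m·l·sinθ·θ̇² = 12.803651 + -3.043116 − -0.037264 = 9.797799
step 7→8:
  ẍ = (ẋ'−ẋ)/dt = (-1.189972612−-0.917683215)/0.046958 = -5.798573
  θ̈ = (θ̇'−θ̇)/dt = (-1.376560959−-1.565961764)/0.046958 = 4.033409
  sinθ=-0.178242, cosθ=0.983987
  F = (M+m)·ẍ + m·l·cosθ·θ̈ − m·l·sinθ·θ̇² = -7.426888 + 1.067972 − -0.117617 = -6.241299

F_0 = 9.379541 N
F_1 = 2.442330 N
F_2 = 0.962724 N
F_3 = 8.075540 N
F_4 = 0.868436 N
F_5 = -12.509089 N
F_6 = 9.797799 N
F_7 = -6.241299 N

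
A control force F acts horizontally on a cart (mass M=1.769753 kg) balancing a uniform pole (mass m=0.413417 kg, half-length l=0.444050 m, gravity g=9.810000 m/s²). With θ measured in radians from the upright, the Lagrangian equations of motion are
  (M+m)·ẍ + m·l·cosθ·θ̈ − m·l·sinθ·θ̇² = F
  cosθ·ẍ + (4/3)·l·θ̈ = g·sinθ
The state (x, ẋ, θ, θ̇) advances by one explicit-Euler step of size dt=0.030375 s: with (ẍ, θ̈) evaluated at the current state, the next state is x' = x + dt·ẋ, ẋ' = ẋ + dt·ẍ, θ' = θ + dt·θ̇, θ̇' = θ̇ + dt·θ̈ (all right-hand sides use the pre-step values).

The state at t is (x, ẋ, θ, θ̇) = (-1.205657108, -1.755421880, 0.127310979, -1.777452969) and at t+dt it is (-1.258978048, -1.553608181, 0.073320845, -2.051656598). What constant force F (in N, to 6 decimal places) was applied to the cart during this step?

ẍ = (ẋ'−ẋ)/dt = (-1.553608181−-1.755421880)/0.030375 = 6.644072
θ̈ = (θ̇'−θ̇)/dt = (-2.051656598−-1.777452969)/0.030375 = -9.027280
sinθ=0.126967, cosθ=0.991907
F = (M+m)·ẍ + m·l·cosθ·θ̈ − m·l·sinθ·θ̇² = 14.505140 + -1.643796 − 0.073639 = 12.787704

F = 12.787704 N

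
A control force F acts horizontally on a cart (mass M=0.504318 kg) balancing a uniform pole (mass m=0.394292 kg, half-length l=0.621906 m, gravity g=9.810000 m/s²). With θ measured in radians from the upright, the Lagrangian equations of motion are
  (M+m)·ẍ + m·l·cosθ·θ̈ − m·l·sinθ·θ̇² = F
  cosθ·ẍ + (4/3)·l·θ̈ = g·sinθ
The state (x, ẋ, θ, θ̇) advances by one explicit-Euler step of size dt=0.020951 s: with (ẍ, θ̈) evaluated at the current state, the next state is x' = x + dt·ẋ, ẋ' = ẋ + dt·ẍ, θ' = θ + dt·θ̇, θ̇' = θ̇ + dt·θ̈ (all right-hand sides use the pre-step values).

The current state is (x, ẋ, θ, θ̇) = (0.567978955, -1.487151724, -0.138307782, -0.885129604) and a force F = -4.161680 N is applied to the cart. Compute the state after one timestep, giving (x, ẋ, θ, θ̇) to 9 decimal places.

sinθ=-0.137867254, cosθ=0.990450716
temp = (F + m·l·θ̇²·sinθ)/(M+m) = (-4.161680 + -0.026486073)/0.898610 = -4.660716076
θ̈ = (g·sinθ − cosθ·temp)/(l·(4/3 − m·cos²θ/(M+m))) = 5.812369199
ẍ = temp − m·l·θ̈·cosθ/(M+m) = -6.231648588
Euler: x'=0.567978955+0.020951·-1.487151724=0.536821639, ẋ'=-1.487151724+0.020951·-6.231648588=-1.617710994
       θ'=-0.138307782+0.020951·-0.885129604=-0.156852132, θ̇'=-0.885129604+0.020951·5.812369199=-0.763354657

(0.536821639, -1.617710994, -0.156852132, -0.763354657)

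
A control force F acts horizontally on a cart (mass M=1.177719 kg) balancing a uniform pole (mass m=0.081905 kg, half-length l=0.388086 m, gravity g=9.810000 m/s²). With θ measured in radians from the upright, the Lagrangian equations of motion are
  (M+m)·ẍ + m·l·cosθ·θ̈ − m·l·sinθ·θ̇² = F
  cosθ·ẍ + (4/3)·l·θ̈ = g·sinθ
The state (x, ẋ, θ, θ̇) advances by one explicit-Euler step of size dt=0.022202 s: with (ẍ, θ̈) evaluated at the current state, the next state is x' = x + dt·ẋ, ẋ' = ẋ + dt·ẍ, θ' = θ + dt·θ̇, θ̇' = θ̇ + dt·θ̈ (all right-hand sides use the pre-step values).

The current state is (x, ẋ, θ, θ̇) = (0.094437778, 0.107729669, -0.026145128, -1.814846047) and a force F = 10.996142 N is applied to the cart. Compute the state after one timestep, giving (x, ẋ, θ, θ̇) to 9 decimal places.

(0.096829592, 0.311717007, -0.066438340, -2.219932984)

sinθ=-0.026142149, cosθ=0.999658236
temp = (F + m·l·θ̇²·sinθ)/(M+m) = (10.996142 + -0.002736902)/1.259624 = 8.727529086
θ̈ = (g·sinθ − cosθ·temp)/(l·(4/3 − m·cos²θ/(M+m))) = -18.245515581
ẍ = temp − m·l·θ̈·cosθ/(M+m) = 9.187791120
Euler: x'=0.094437778+0.022202·0.107729669=0.096829592, ẋ'=0.107729669+0.022202·9.187791120=0.311717007
       θ'=-0.026145128+0.022202·-1.814846047=-0.066438340, θ̇'=-1.814846047+0.022202·-18.245515581=-2.219932984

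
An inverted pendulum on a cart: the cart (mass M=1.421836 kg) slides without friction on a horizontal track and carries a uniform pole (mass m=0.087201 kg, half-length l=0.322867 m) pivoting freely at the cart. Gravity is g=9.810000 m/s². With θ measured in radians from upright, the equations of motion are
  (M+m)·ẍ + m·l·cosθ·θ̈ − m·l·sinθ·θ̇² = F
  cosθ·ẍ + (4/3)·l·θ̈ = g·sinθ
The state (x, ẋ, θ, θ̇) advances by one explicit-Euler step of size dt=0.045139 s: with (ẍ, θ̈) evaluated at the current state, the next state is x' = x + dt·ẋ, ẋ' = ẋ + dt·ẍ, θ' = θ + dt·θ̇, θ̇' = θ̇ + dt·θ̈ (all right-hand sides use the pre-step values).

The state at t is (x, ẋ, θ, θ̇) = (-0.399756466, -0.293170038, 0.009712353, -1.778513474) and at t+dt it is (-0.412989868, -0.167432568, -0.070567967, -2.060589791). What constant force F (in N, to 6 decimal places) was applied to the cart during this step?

ẍ = (ẋ'−ẋ)/dt = (-0.167432568−-0.293170038)/0.045139 = 2.785562
θ̈ = (θ̇'−θ̇)/dt = (-2.060589791−-1.778513474)/0.045139 = -6.249060
sinθ=0.009712, cosθ=0.999953
F = (M+m)·ẍ + m·l·cosθ·θ̈ − m·l·sinθ·θ̇² = 4.203516 + -0.175930 − 0.000865 = 4.026721

F = 4.026721 N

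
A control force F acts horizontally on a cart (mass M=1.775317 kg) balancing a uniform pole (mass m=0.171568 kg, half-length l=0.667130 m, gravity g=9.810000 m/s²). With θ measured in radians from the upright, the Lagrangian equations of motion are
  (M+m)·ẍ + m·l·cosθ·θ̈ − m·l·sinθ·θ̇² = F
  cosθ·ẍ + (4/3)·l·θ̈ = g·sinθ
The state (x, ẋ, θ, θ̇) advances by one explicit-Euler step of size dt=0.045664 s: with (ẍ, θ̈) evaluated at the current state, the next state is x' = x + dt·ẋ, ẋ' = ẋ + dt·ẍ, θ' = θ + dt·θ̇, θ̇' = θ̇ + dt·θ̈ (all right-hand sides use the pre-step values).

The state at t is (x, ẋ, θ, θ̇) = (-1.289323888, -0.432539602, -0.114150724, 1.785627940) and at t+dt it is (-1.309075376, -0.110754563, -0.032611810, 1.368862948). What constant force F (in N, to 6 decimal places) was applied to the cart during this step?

ẍ = (ẋ'−ẋ)/dt = (-0.110754563−-0.432539602)/0.045664 = 7.046799
θ̈ = (θ̇'−θ̇)/dt = (1.368862948−1.785627940)/0.045664 = -9.126774
sinθ=-0.113903, cosθ=0.993492
F = (M+m)·ẍ + m·l·cosθ·θ̈ − m·l·sinθ·θ̇² = 13.719308 + -1.037835 − -0.041568 = 12.723041

F = 12.723041 N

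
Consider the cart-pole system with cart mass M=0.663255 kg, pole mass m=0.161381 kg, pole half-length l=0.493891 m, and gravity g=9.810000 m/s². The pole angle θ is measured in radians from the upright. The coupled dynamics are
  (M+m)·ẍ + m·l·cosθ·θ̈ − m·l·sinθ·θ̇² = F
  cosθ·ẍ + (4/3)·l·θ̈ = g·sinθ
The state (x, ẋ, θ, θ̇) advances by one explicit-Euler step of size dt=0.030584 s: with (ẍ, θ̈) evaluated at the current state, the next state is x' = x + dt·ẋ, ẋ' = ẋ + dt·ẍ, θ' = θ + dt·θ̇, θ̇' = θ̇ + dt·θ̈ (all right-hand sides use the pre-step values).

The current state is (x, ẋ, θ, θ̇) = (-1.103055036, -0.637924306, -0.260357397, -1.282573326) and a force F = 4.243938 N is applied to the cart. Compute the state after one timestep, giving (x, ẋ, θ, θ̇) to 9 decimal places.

sinθ=-0.257425920, cosθ=0.966298037
temp = (F + m·l·θ̇²·sinθ)/(M+m) = (4.243938 + -0.033752053)/0.824636 = 5.105508305
θ̈ = (g·sinθ − cosθ·temp)/(l·(4/3 − m·cos²θ/(M+m))) = -13.125385972
ẍ = temp − m·l·θ̈·cosθ/(M+m) = 6.331378271
Euler: x'=-1.103055036+0.030584·-0.637924306=-1.122565313, ẋ'=-0.637924306+0.030584·6.331378271=-0.444285433
       θ'=-0.260357397+0.030584·-1.282573326=-0.299583620, θ̇'=-1.282573326+0.030584·-13.125385972=-1.684000131

(-1.122565313, -0.444285433, -0.299583620, -1.684000131)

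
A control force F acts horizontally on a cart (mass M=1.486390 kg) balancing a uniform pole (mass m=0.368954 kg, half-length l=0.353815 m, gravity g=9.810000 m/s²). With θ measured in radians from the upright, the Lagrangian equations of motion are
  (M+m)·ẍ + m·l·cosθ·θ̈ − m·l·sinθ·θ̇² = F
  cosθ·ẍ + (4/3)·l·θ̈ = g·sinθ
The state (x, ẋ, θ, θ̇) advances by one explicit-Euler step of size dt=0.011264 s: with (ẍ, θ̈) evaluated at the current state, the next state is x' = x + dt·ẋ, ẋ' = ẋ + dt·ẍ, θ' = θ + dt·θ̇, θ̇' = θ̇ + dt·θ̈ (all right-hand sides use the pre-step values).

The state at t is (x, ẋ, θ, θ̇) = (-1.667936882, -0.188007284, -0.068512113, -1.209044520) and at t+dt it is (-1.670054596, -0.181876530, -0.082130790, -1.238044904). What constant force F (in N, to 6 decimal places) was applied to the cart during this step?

ẍ = (ẋ'−ẋ)/dt = (-0.181876530−-0.188007284)/0.011264 = 0.544279
θ̈ = (θ̇'−θ̇)/dt = (-1.238044904−-1.209044520)/0.011264 = -2.574608
sinθ=-0.068459, cosθ=0.997654
F = (M+m)·ẍ + m·l·cosθ·θ̈ − m·l·sinθ·θ̇² = 1.009824 + -0.335305 − -0.013064 = 0.687583

F = 0.687583 N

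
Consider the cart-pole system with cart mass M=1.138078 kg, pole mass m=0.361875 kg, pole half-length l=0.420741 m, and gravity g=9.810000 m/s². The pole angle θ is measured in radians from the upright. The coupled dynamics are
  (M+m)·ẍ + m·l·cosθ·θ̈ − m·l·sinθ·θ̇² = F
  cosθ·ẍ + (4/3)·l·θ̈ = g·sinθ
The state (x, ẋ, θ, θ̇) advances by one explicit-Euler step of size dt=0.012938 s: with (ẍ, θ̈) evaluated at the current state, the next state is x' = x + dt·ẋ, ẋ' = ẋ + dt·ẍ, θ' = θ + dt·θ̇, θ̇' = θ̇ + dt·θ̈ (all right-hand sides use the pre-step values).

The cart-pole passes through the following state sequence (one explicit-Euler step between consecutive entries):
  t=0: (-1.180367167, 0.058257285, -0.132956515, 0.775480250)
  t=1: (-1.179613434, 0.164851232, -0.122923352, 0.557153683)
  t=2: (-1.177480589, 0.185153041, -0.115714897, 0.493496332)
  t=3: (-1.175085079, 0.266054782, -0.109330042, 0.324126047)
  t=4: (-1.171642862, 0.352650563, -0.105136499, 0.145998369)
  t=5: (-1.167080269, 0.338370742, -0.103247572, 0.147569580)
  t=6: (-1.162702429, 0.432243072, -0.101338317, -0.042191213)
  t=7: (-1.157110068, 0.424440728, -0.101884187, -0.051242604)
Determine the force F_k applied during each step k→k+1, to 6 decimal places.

F_0 = 9.823379 N
F_1 = 1.615990 N
F_2 = 7.403700 N
F_3 = 7.957425 N
F_4 = -1.636787 N
F_5 = 8.662097 N
F_6 = -1.010500 N

step 0→1:
  ẍ = (ẋ'−ẋ)/dt = (0.164851232−0.058257285)/0.012938 = 8.238827
  θ̈ = (θ̇'−θ̇)/dt = (0.557153683−0.775480250)/0.012938 = -16.874831
  sinθ=-0.132565, cosθ=0.991174
  F = (M+m)·ẍ + m·l·cosθ·θ̈ − m·l·sinθ·θ̇² = 12.357854 + -2.546613 − -0.012138 = 9.823379
step 1→2:
  ẍ = (ẋ'−ẋ)/dt = (0.185153041−0.164851232)/0.012938 = 1.569161
  θ̈ = (θ̇'−θ̇)/dt = (0.493496332−0.557153683)/0.012938 = -4.920185
  sinθ=-0.122614, cosθ=0.992454
  F = (M+m)·ẍ + m·l·cosθ·θ̈ − m·l·sinθ·θ̇² = 2.353668 + -0.743473 − -0.005795 = 1.615990
step 2→3:
  ẍ = (ẋ'−ẋ)/dt = (0.266054782−0.185153041)/0.012938 = 6.253033
  θ̈ = (θ̇'−θ̇)/dt = (0.324126047−0.493496332)/0.012938 = -13.090917
  sinθ=-0.115457, cosθ=0.993312
  F = (M+m)·ẍ + m·l·cosθ·θ̈ − m·l·sinθ·θ̇² = 9.379256 + -1.979837 − -0.004281 = 7.403700
step 3→4:
  ẍ = (ẋ'−ẋ)/dt = (0.352650563−0.266054782)/0.012938 = 6.693135
  θ̈ = (θ̇'−θ̇)/dt = (0.145998369−0.324126047)/0.012938 = -13.767791
  sinθ=-0.109112, cosθ=0.994029
  F = (M+m)·ẍ + m·l·cosθ·θ̈ − m·l·sinθ·θ̇² = 10.039388 + -2.083708 − -0.001745 = 7.957425
step 4→5:
  ẍ = (ẋ'−ẋ)/dt = (0.338370742−0.352650563)/0.012938 = -1.103712
  θ̈ = (θ̇'−θ̇)/dt = (0.147569580−0.145998369)/0.012938 = 0.121442
  sinθ=-0.104943, cosθ=0.994478
  F = (M+m)·ẍ + m·l·cosθ·θ̈ − m·l·sinθ·θ̇² = -1.655516 + 0.018388 − -0.000341 = -1.636787
step 5→6:
  ẍ = (ẋ'−ẋ)/dt = (0.432243072−0.338370742)/0.012938 = 7.255552
  θ̈ = (θ̇'−θ̇)/dt = (-0.042191213−0.147569580)/0.012938 = -14.666934
  sinθ=-0.103064, cosθ=0.994675
  F = (M+m)·ẍ + m·l·cosθ·θ̈ − m·l·sinθ·θ̇² = 10.882987 + -2.221232 − -0.000342 = 8.662097
step 6→7:
  ẍ = (ẋ'−ẋ)/dt = (0.424440728−0.432243072)/0.012938 = -0.603056
  θ̈ = (θ̇'−θ̇)/dt = (-0.051242604−-0.042191213)/0.012938 = -0.699597
  sinθ=-0.101165, cosθ=0.994870
  F = (M+m)·ẍ + m·l·cosθ·θ̈ − m·l·sinθ·θ̇² = -0.904556 + -0.105971 − -0.000027 = -1.010500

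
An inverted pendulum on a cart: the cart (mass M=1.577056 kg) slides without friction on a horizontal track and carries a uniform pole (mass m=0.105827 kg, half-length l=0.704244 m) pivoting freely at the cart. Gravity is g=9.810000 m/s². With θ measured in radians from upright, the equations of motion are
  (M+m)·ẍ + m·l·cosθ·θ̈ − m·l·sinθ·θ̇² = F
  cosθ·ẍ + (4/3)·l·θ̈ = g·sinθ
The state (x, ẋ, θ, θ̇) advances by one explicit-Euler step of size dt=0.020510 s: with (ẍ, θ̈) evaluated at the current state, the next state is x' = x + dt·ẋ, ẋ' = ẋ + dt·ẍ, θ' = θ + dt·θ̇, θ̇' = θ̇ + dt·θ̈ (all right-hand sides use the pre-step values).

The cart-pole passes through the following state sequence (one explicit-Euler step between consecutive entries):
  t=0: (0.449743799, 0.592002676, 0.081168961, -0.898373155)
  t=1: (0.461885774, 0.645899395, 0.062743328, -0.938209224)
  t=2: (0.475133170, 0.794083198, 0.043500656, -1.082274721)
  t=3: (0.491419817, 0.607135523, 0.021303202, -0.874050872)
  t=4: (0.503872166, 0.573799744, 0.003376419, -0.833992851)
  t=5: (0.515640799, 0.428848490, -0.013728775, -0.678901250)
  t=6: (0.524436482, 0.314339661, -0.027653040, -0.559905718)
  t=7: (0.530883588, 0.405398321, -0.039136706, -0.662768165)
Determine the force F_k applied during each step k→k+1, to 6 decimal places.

F_0 = 4.273170 N
F_1 = 11.632172 N
F_2 = -14.587279 N
F_3 = -2.590947 N
F_4 = -11.330131 N
F_5 = -8.962829 N
F_6 = 7.098543 N

step 0→1:
  ẍ = (ẋ'−ẋ)/dt = (0.645899395−0.592002676)/0.020510 = 2.627826
  θ̈ = (θ̇'−θ̇)/dt = (-0.938209224−-0.898373155)/0.020510 = -1.942275
  sinθ=0.081080, cosθ=0.996708
  F = (M+m)·ẍ + m·l·cosθ·θ̈ − m·l·sinθ·θ̇² = 4.422324 + -0.144277 − 0.004877 = 4.273170
step 1→2:
  ẍ = (ẋ'−ẋ)/dt = (0.794083198−0.645899395)/0.020510 = 7.224954
  θ̈ = (θ̇'−θ̇)/dt = (-1.082274721−-0.938209224)/0.020510 = -7.024159
  sinθ=0.062702, cosθ=0.998032
  F = (M+m)·ẍ + m·l·cosθ·θ̈ − m·l·sinθ·θ̇² = 12.158752 + -0.522467 − 0.004113 = 11.632172
step 2→3:
  ẍ = (ẋ'−ẋ)/dt = (0.607135523−0.794083198)/0.020510 = -9.114952
  θ̈ = (θ̇'−θ̇)/dt = (-0.874050872−-1.082274721)/0.020510 = 10.152309
  sinθ=0.043487, cosθ=0.999054
  F = (M+m)·ẍ + m·l·cosθ·θ̈ − m·l·sinθ·θ̇² = -15.339399 + 0.755916 − 0.003796 = -14.587279
step 3→4:
  ẍ = (ẋ'−ẋ)/dt = (0.573799744−0.607135523)/0.020510 = -1.625343
  θ̈ = (θ̇'−θ̇)/dt = (-0.833992851−-0.874050872)/0.020510 = 1.953097
  sinθ=0.021302, cosθ=0.999773
  F = (M+m)·ẍ + m·l·cosθ·θ̈ − m·l·sinθ·θ̇² = -2.735262 + 0.145527 − 0.001213 = -2.590947
step 4→5:
  ẍ = (ẋ'−ẋ)/dt = (0.428848490−0.573799744)/0.020510 = -7.067345
  θ̈ = (θ̇'−θ̇)/dt = (-0.678901250−-0.833992851)/0.020510 = 7.561755
  sinθ=0.003376, cosθ=0.999994
  F = (M+m)·ẍ + m·l·cosθ·θ̈ − m·l·sinθ·θ̇² = -11.893515 + 0.563560 − 0.000175 = -11.330131
step 5→6:
  ẍ = (ẋ'−ẋ)/dt = (0.314339661−0.428848490)/0.020510 = -5.583073
  θ̈ = (θ̇'−θ̇)/dt = (-0.559905718−-0.678901250)/0.020510 = 5.801830
  sinθ=-0.013728, cosθ=0.999906
  F = (M+m)·ẍ + m·l·cosθ·θ̈ − m·l·sinθ·θ̇² = -9.395659 + 0.432358 − -0.000472 = -8.962829
step 6→7:
  ẍ = (ẋ'−ẋ)/dt = (0.405398321−0.314339661)/0.020510 = 4.439720
  θ̈ = (θ̇'−θ̇)/dt = (-0.662768165−-0.559905718)/0.020510 = -5.015234
  sinθ=-0.027650, cosθ=0.999618
  F = (M+m)·ẍ + m·l·cosθ·θ̈ − m·l·sinθ·θ̇² = 7.471530 + -0.373633 − -0.000646 = 7.098543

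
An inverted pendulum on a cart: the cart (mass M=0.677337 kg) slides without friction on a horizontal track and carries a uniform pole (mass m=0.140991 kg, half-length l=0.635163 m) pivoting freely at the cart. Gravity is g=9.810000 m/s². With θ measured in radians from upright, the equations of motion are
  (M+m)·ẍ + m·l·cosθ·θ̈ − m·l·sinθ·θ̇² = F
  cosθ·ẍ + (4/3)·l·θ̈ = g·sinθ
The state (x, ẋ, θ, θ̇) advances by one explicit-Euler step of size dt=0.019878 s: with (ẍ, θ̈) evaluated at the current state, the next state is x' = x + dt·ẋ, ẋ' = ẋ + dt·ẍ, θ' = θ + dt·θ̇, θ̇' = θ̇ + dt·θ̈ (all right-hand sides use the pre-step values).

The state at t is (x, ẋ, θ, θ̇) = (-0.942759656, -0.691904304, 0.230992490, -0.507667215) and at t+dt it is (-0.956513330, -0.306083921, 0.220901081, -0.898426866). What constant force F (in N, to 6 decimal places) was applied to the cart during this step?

F = 14.164333 N

ẍ = (ẋ'−ẋ)/dt = (-0.306083921−-0.691904304)/0.019878 = 19.409417
θ̈ = (θ̇'−θ̇)/dt = (-0.898426866−-0.507667215)/0.019878 = -19.657896
sinθ=0.228944, cosθ=0.973440
F = (M+m)·ẍ + m·l·cosθ·θ̈ − m·l·sinθ·θ̇² = 15.883269 + -1.713652 − 0.005284 = 14.164333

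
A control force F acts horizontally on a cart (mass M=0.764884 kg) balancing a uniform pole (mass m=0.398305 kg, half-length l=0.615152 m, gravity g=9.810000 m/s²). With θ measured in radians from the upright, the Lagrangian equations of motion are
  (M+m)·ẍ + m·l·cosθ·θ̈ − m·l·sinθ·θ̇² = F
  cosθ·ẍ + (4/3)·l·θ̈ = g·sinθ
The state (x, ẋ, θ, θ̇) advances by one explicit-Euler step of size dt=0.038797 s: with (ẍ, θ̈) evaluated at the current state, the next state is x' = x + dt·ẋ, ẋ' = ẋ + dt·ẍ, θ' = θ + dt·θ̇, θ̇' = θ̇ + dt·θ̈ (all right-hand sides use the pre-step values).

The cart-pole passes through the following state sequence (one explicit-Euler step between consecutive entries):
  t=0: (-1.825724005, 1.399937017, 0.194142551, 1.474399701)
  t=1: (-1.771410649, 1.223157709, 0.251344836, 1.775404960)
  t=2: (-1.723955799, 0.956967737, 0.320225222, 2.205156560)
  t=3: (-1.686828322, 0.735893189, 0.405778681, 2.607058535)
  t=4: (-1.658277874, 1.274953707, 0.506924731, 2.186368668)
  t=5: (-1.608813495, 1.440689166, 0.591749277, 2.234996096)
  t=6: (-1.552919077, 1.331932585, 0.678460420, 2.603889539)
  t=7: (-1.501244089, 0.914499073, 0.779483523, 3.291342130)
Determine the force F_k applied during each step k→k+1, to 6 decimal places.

F_0 = -3.537600 N
F_1 = -5.544062 N
F_2 = -4.594036 N
F_3 = 13.063362 N
F_4 = 4.668839 N
F_5 = -2.009817 N
F_6 = -10.177806 N

step 0→1:
  ẍ = (ẋ'−ẋ)/dt = (1.223157709−1.399937017)/0.038797 = -4.556520
  θ̈ = (θ̇'−θ̇)/dt = (1.775404960−1.474399701)/0.038797 = 7.758467
  sinθ=0.192925, cosθ=0.981213
  F = (M+m)·ẍ + m·l·cosθ·θ̈ − m·l·sinθ·θ̇² = -5.300094 + 1.865253 − 0.102759 = -3.537600
step 1→2:
  ẍ = (ẋ'−ẋ)/dt = (0.956967737−1.223157709)/0.038797 = -6.861097
  θ̈ = (θ̇'−θ̇)/dt = (2.205156560−1.775404960)/0.038797 = 11.076929
  sinθ=0.248707, cosθ=0.968579
  F = (M+m)·ẍ + m·l·cosθ·θ̈ − m·l·sinθ·θ̇² = -7.980752 + 2.628770 − 0.192079 = -5.544062
step 2→3:
  ẍ = (ẋ'−ẋ)/dt = (0.735893189−0.956967737)/0.038797 = -5.698238
  θ̈ = (θ̇'−θ̇)/dt = (2.607058535−2.205156560)/0.038797 = 10.359099
  sinθ=0.314780, cosθ=0.949165
  F = (M+m)·ẍ + m·l·cosθ·θ̈ − m·l·sinθ·θ̇² = -6.628128 + 2.409138 − 0.375046 = -4.594036
step 3→4:
  ẍ = (ẋ'−ẋ)/dt = (1.274953707−0.735893189)/0.038797 = 13.894387
  θ̈ = (θ̇'−θ̇)/dt = (2.186368668−2.607058535)/0.038797 = -10.843361
  sinθ=0.394734, cosθ=0.918795
  F = (M+m)·ẍ + m·l·cosθ·θ̈ − m·l·sinθ·θ̇² = 16.161798 + -2.441074 − 0.657362 = 13.063362
step 4→5:
  ẍ = (ẋ'−ẋ)/dt = (1.440689166−1.274953707)/0.038797 = 4.271863
  θ̈ = (θ̇'−θ̇)/dt = (2.234996096−2.186368668)/0.038797 = 1.253381
  sinθ=0.485491, cosθ=0.874242
  F = (M+m)·ẍ + m·l·cosθ·θ̈ − m·l·sinθ·θ̇² = 4.968984 + 0.268481 − 0.568625 = 4.668839
step 5→6:
  ẍ = (ẋ'−ẋ)/dt = (1.331932585−1.440689166)/0.038797 = -2.803221
  θ̈ = (θ̇'−θ̇)/dt = (2.603889539−2.234996096)/0.038797 = 9.508298
  sinθ=0.557814, cosθ=0.829966
  F = (M+m)·ẍ + m·l·cosθ·θ̈ − m·l·sinθ·θ̇² = -3.260676 + 1.933577 − 0.682717 = -2.009817
step 6→7:
  ẍ = (ẋ'−ẋ)/dt = (0.914499073−1.331932585)/0.038797 = -10.759428
  θ̈ = (θ̇'−θ̇)/dt = (3.291342130−2.603889539)/0.038797 = 17.719220
  sinθ=0.627595, cosθ=0.778540
  F = (M+m)·ẍ + m·l·cosθ·θ̈ − m·l·sinθ·θ̇² = -12.515248 + 3.380054 − 1.042612 = -10.177806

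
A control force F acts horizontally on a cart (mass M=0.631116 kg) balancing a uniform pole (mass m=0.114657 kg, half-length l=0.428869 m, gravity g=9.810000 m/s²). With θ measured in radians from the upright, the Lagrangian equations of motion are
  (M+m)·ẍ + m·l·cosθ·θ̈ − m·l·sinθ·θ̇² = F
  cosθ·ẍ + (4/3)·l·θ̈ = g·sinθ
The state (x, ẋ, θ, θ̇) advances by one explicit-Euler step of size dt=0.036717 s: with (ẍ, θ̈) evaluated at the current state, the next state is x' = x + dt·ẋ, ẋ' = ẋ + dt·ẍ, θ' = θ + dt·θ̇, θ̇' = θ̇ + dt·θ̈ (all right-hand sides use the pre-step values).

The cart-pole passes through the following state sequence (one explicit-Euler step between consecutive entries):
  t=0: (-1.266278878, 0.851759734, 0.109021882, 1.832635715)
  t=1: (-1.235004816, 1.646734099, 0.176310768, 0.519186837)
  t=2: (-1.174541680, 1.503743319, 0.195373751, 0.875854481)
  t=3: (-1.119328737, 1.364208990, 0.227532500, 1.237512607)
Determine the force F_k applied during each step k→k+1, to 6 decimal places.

F_0 = 14.380480 N
F_1 = -2.436407 N
F_2 = -2.366326 N

step 0→1:
  ẍ = (ẋ'−ẋ)/dt = (1.646734099−0.851759734)/0.036717 = 21.651398
  θ̈ = (θ̇'−θ̇)/dt = (0.519186837−1.832635715)/0.036717 = -35.772228
  sinθ=0.108806, cosθ=0.994063
  F = (M+m)·ẍ + m·l·cosθ·θ̈ − m·l·sinθ·θ̇² = 16.147028 + -1.748578 − 0.017969 = 14.380480
step 1→2:
  ẍ = (ẋ'−ẋ)/dt = (1.503743319−1.646734099)/0.036717 = -3.894403
  θ̈ = (θ̇'−θ̇)/dt = (0.875854481−0.519186837)/0.036717 = 9.713965
  sinθ=0.175399, cosθ=0.984497
  F = (M+m)·ẍ + m·l·cosθ·θ̈ − m·l·sinθ·θ̇² = -2.904340 + 0.470258 − 0.002325 = -2.436407
step 2→3:
  ẍ = (ẋ'−ẋ)/dt = (1.364208990−1.503743319)/0.036717 = -3.800265
  θ̈ = (θ̇'−θ̇)/dt = (1.237512607−0.875854481)/0.036717 = 9.849882
  sinθ=0.194133, cosθ=0.980975
  F = (M+m)·ẍ + m·l·cosθ·θ̈ − m·l·sinθ·θ̇² = -2.834135 + 0.475132 − 0.007323 = -2.366326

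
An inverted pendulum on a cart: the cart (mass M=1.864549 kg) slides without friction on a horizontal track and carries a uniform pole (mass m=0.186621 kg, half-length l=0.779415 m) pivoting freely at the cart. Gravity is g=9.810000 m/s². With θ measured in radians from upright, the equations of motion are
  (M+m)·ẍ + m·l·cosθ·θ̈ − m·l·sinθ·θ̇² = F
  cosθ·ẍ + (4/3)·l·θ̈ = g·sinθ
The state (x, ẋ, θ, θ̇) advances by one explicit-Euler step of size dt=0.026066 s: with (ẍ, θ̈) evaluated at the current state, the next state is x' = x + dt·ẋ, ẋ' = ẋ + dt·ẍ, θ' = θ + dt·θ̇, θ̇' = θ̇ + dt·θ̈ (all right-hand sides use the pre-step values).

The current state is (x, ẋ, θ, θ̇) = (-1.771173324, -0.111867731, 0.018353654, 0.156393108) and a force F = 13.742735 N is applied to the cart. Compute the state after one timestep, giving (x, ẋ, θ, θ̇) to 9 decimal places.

(-1.774089268, 0.075215506, 0.022430197, -0.019083524)

sinθ=0.018352624, cosθ=0.999831576
temp = (F + m·l·θ̇²·sinθ)/(M+m) = (13.742735 + 0.000065292)/2.051170 = 6.699981129
θ̈ = (g·sinθ − cosθ·temp)/(l·(4/3 − m·cos²θ/(M+m))) = -6.732012259
ẍ = temp − m·l·θ̈·cosθ/(M+m) = 7.177289842
Euler: x'=-1.771173324+0.026066·-0.111867731=-1.774089268, ẋ'=-0.111867731+0.026066·7.177289842=0.075215506
       θ'=0.018353654+0.026066·0.156393108=0.022430197, θ̇'=0.156393108+0.026066·-6.732012259=-0.019083524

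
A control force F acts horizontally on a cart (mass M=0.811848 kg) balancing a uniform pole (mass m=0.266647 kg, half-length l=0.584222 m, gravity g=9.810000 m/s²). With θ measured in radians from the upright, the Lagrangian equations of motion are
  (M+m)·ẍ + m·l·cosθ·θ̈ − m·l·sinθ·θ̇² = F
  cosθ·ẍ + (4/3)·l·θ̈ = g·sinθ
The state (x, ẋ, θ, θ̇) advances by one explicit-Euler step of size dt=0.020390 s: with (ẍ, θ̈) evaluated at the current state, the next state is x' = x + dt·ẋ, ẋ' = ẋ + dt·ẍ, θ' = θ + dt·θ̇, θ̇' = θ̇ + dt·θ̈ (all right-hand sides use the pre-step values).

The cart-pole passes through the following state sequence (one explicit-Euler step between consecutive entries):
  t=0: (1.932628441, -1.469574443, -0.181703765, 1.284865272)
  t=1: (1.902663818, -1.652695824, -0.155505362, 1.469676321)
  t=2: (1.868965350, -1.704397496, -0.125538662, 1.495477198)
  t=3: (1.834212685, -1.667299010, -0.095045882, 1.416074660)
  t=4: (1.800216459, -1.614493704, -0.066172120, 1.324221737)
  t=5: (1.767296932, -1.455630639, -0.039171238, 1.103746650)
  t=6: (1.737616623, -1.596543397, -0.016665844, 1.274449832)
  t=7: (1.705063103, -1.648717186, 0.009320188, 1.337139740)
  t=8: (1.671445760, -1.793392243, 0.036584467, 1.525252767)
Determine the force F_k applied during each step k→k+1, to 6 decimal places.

step 0→1:
  ẍ = (ẋ'−ẋ)/dt = (-1.652695824−-1.469574443)/0.020390 = -8.980941
  θ̈ = (θ̇'−θ̇)/dt = (1.469676321−1.284865272)/0.020390 = 9.063808
  sinθ=-0.180706, cosθ=0.983537
  F = (M+m)·ẍ + m·l·cosθ·θ̈ − m·l·sinθ·θ̇² = -9.685900 + 1.388725 − -0.046473 = -8.250702
step 1→2:
  ẍ = (ẋ'−ẋ)/dt = (-1.704397496−-1.652695824)/0.020390 = -2.535639
  θ̈ = (θ̇'−θ̇)/dt = (1.495477198−1.469676321)/0.020390 = 1.265369
  sinθ=-0.154879, cosθ=0.987933
  F = (M+m)·ẍ + m·l·cosθ·θ̈ − m·l·sinθ·θ̇² = -2.734674 + 0.194742 − -0.052114 = -2.487818
step 2→3:
  ẍ = (ẋ'−ẋ)/dt = (-1.667299010−-1.704397496)/0.020390 = 1.819445
  θ̈ = (θ̇'−θ̇)/dt = (1.416074660−1.495477198)/0.020390 = -3.894190
  sinθ=-0.125209, cosθ=0.992130
  F = (M+m)·ẍ + m·l·cosθ·θ̈ − m·l·sinθ·θ̇² = 1.962262 + -0.601867 − -0.043622 = 1.404018
step 3→4:
  ẍ = (ẋ'−ẋ)/dt = (-1.614493704−-1.667299010)/0.020390 = 2.589765
  θ̈ = (θ̇'−θ̇)/dt = (1.324221737−1.416074660)/0.020390 = -4.504802
  sinθ=-0.094903, cosθ=0.995487
  F = (M+m)·ẍ + m·l·cosθ·θ̈ − m·l·sinθ·θ̇² = 2.793048 + -0.698595 − -0.029646 = 2.124099
step 4→5:
  ẍ = (ẋ'−ẋ)/dt = (-1.455630639−-1.614493704)/0.020390 = 7.791224
  θ̈ = (θ̇'−θ̇)/dt = (1.103746650−1.324221737)/0.020390 = -10.812903
  sinθ=-0.066124, cosθ=0.997811
  F = (M+m)·ẍ + m·l·cosθ·θ̈ − m·l·sinθ·θ̇² = 8.402797 + -1.680759 − -0.018063 = 6.740101
step 5→6:
  ẍ = (ẋ'−ẋ)/dt = (-1.596543397−-1.455630639)/0.020390 = -6.910876
  θ̈ = (θ̇'−θ̇)/dt = (1.274449832−1.103746650)/0.020390 = 8.371907
  sinθ=-0.039161, cosθ=0.999233
  F = (M+m)·ẍ + m·l·cosθ·θ̈ − m·l·sinθ·θ̇² = -7.453345 + 1.303184 − -0.007432 = -6.142729
step 6→7:
  ẍ = (ẋ'−ẋ)/dt = (-1.648717186−-1.596543397)/0.020390 = -2.558793
  θ̈ = (θ̇'−θ̇)/dt = (1.337139740−1.274449832)/0.020390 = 3.074542
  sinθ=-0.016665, cosθ=0.999861
  F = (M+m)·ẍ + m·l·cosθ·θ̈ − m·l·sinθ·θ̇² = -2.759645 + 0.478889 − -0.004217 = -2.276540
step 7→8:
  ẍ = (ẋ'−ẋ)/dt = (-1.793392243−-1.648717186)/0.020390 = -7.095393
  θ̈ = (θ̇'−θ̇)/dt = (1.525252767−1.337139740)/0.020390 = 9.225749
  sinθ=0.009320, cosθ=0.999957
  F = (M+m)·ẍ + m·l·cosθ·θ̈ − m·l·sinθ·θ̇² = -7.652346 + 1.437134 − 0.002596 = -6.217807

F_0 = -8.250702 N
F_1 = -2.487818 N
F_2 = 1.404018 N
F_3 = 2.124099 N
F_4 = 6.740101 N
F_5 = -6.142729 N
F_6 = -2.276540 N
F_7 = -6.217807 N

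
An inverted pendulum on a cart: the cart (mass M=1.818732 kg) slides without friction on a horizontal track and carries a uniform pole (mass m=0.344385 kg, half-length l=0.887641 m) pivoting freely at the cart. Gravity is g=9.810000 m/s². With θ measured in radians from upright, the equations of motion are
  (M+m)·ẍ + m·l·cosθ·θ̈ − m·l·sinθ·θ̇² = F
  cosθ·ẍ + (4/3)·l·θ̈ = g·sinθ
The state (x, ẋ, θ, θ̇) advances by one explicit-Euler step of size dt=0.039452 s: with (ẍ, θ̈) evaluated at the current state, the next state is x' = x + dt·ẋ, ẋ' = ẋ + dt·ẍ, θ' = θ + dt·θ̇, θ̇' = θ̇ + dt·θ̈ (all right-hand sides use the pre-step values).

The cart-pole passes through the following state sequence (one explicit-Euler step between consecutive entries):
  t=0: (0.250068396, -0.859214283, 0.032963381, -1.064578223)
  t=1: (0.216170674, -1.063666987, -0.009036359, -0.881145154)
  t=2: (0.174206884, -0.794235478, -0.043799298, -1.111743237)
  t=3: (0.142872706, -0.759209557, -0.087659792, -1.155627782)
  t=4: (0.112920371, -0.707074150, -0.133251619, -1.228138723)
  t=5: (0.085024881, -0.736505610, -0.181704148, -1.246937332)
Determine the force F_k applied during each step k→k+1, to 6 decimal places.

step 0→1:
  ẍ = (ẋ'−ẋ)/dt = (-1.063666987−-0.859214283)/0.039452 = -5.182315
  θ̈ = (θ̇'−θ̇)/dt = (-0.881145154−-1.064578223)/0.039452 = 4.649525
  sinθ=0.032957, cosθ=0.999457
  F = (M+m)·ẍ + m·l·cosθ·θ̈ − m·l·sinθ·θ̇² = -11.209954 + 1.420542 − 0.011418 = -9.800830
step 1→2:
  ẍ = (ẋ'−ẋ)/dt = (-0.794235478−-1.063666987)/0.039452 = 6.829350
  θ̈ = (θ̇'−θ̇)/dt = (-1.111743237−-0.881145154)/0.039452 = -5.845029
  sinθ=-0.009036, cosθ=0.999959
  F = (M+m)·ẍ + m·l·cosθ·θ̈ − m·l·sinθ·θ̇² = 14.772683 + -1.786695 − -0.002145 = 12.988132
step 2→3:
  ẍ = (ẋ'−ẋ)/dt = (-0.759209557−-0.794235478)/0.039452 = 0.887811
  θ̈ = (θ̇'−θ̇)/dt = (-1.155627782−-1.111743237)/0.039452 = -1.112353
  sinθ=-0.043785, cosθ=0.999041
  F = (M+m)·ẍ + m·l·cosθ·θ̈ − m·l·sinθ·θ̇² = 1.920439 + -0.339709 − -0.016543 = 1.597273
step 3→4:
  ẍ = (ẋ'−ẋ)/dt = (-0.707074150−-0.759209557)/0.039452 = 1.321490
  θ̈ = (θ̇'−θ̇)/dt = (-1.228138723−-1.155627782)/0.039452 = -1.837953
  sinθ=-0.087548, cosθ=0.996160
  F = (M+m)·ẍ + m·l·cosθ·θ̈ − m·l·sinθ·θ̇² = 2.858537 + -0.559687 − -0.035741 = 2.334590
step 4→5:
  ẍ = (ẋ'−ẋ)/dt = (-0.736505610−-0.707074150)/0.039452 = -0.746007
  θ̈ = (θ̇'−θ̇)/dt = (-1.246937332−-1.228138723)/0.039452 = -0.476493
  sinθ=-0.132858, cosθ=0.991135
  F = (M+m)·ẍ + m·l·cosθ·θ̈ − m·l·sinθ·θ̇² = -1.613700 + -0.144368 − -0.061258 = -1.696810

F_0 = -9.800830 N
F_1 = 12.988132 N
F_2 = 1.597273 N
F_3 = 2.334590 N
F_4 = -1.696810 N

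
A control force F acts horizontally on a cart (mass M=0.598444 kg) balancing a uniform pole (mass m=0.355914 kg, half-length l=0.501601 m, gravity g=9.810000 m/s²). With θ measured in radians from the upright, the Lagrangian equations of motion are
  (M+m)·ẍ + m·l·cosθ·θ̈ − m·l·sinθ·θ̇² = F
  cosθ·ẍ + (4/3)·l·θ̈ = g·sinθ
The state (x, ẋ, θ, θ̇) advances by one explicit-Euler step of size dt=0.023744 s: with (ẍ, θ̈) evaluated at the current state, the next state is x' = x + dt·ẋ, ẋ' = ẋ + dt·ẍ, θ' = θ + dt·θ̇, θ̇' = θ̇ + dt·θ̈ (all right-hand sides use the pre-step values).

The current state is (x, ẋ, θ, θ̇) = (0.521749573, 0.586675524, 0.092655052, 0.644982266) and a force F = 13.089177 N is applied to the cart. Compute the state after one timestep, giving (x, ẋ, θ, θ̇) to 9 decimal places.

sinθ=0.092522536, cosθ=0.995710591
temp = (F + m·l·θ̇²·sinθ)/(M+m) = (13.089177 + 0.006871421)/0.954358 = 13.722364585
θ̈ = (g·sinθ − cosθ·temp)/(l·(4/3 − m·cos²θ/(M+m))) = -26.391182749
ẍ = temp − m·l·θ̈·cosθ/(M+m) = 18.638050513
Euler: x'=0.521749573+0.023744·0.586675524=0.535679597, ẋ'=0.586675524+0.023744·18.638050513=1.029217395
       θ'=0.092655052+0.023744·0.644982266=0.107969511, θ̇'=0.644982266+0.023744·-26.391182749=0.018350023

(0.535679597, 1.029217395, 0.107969511, 0.018350023)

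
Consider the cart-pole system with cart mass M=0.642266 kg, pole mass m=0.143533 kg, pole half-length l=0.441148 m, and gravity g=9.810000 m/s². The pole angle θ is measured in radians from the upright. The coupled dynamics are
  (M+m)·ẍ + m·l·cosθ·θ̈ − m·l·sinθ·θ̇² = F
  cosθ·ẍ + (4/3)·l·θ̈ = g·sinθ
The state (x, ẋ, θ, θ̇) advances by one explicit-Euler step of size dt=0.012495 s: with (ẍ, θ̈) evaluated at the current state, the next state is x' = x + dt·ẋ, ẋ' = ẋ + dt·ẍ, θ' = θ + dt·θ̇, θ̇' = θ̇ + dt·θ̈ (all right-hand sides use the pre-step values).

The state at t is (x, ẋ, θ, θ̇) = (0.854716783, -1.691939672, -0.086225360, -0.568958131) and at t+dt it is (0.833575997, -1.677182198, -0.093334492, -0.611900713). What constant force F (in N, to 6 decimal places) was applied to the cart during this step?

ẍ = (ẋ'−ẋ)/dt = (-1.677182198−-1.691939672)/0.012495 = 1.181070
θ̈ = (θ̇'−θ̇)/dt = (-0.611900713−-0.568958131)/0.012495 = -3.436781
sinθ=-0.086119, cosθ=0.996285
F = (M+m)·ẍ + m·l·cosθ·θ̈ − m·l·sinθ·θ̇² = 0.928084 + -0.216806 − -0.001765 = 0.713043

F = 0.713043 N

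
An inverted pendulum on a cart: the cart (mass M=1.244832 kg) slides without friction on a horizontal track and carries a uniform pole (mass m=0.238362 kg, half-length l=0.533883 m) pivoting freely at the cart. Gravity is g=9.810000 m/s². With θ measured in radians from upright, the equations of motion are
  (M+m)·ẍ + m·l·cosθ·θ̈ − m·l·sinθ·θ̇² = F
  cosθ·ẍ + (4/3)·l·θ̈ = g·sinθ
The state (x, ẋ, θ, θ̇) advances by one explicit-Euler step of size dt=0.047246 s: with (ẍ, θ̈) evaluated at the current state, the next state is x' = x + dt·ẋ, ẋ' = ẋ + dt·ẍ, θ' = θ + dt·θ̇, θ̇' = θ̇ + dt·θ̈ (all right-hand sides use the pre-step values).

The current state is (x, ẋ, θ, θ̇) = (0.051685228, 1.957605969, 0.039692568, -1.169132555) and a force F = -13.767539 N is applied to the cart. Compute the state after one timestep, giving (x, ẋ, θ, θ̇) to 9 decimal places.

(0.144174280, 1.456787081, -0.015544269, -0.440298105)

sinθ=0.039682146, cosθ=0.999212353
temp = (F + m·l·θ̇²·sinθ)/(M+m) = (-13.767539 + 0.006902490)/1.483194 = -9.277705081
θ̈ = (g·sinθ − cosθ·temp)/(l·(4/3 − m·cos²θ/(M+m))) = 15.426373669
ẍ = temp − m·l·θ̈·cosθ/(M+m) = -10.600238925
Euler: x'=0.051685228+0.047246·1.957605969=0.144174280, ẋ'=1.957605969+0.047246·-10.600238925=1.456787081
       θ'=0.039692568+0.047246·-1.169132555=-0.015544269, θ̇'=-1.169132555+0.047246·15.426373669=-0.440298105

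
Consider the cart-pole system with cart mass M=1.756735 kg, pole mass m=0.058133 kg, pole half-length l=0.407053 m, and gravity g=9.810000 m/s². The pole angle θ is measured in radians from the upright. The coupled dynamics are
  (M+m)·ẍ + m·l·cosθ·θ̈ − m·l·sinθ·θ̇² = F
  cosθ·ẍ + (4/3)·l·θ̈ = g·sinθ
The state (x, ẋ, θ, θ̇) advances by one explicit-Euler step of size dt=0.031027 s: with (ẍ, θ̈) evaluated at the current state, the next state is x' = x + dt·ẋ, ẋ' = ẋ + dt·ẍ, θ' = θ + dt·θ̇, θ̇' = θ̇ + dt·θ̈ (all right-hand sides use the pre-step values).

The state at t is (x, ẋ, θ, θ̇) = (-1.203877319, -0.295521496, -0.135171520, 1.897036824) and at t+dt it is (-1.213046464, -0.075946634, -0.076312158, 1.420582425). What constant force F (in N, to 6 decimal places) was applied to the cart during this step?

ẍ = (ẋ'−ẋ)/dt = (-0.075946634−-0.295521496)/0.031027 = 7.076896
θ̈ = (θ̇'−θ̇)/dt = (1.420582425−1.897036824)/0.031027 = -15.356122
sinθ=-0.134760, cosθ=0.990878
F = (M+m)·ẍ + m·l·cosθ·θ̈ − m·l·sinθ·θ̇² = 12.843633 + -0.360061 − -0.011476 = 12.495048

F = 12.495048 N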